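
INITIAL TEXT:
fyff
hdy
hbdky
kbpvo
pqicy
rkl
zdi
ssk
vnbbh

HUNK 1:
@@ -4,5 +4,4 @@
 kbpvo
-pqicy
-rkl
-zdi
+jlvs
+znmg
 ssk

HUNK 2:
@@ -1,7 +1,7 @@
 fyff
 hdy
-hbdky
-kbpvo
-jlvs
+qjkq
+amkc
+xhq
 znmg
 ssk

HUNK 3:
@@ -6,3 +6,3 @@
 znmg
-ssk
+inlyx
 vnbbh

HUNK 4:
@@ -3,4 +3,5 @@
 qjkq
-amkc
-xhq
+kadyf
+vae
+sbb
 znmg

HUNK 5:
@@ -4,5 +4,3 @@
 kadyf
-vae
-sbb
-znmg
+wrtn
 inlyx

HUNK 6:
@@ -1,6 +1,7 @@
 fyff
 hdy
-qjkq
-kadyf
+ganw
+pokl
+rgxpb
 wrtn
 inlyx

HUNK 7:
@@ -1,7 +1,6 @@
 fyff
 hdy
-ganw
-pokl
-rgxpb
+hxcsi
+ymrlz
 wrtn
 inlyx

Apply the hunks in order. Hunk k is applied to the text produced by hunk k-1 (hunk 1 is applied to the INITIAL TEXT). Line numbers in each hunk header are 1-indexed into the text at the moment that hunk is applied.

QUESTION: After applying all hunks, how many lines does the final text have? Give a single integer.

Hunk 1: at line 4 remove [pqicy,rkl,zdi] add [jlvs,znmg] -> 8 lines: fyff hdy hbdky kbpvo jlvs znmg ssk vnbbh
Hunk 2: at line 1 remove [hbdky,kbpvo,jlvs] add [qjkq,amkc,xhq] -> 8 lines: fyff hdy qjkq amkc xhq znmg ssk vnbbh
Hunk 3: at line 6 remove [ssk] add [inlyx] -> 8 lines: fyff hdy qjkq amkc xhq znmg inlyx vnbbh
Hunk 4: at line 3 remove [amkc,xhq] add [kadyf,vae,sbb] -> 9 lines: fyff hdy qjkq kadyf vae sbb znmg inlyx vnbbh
Hunk 5: at line 4 remove [vae,sbb,znmg] add [wrtn] -> 7 lines: fyff hdy qjkq kadyf wrtn inlyx vnbbh
Hunk 6: at line 1 remove [qjkq,kadyf] add [ganw,pokl,rgxpb] -> 8 lines: fyff hdy ganw pokl rgxpb wrtn inlyx vnbbh
Hunk 7: at line 1 remove [ganw,pokl,rgxpb] add [hxcsi,ymrlz] -> 7 lines: fyff hdy hxcsi ymrlz wrtn inlyx vnbbh
Final line count: 7

Answer: 7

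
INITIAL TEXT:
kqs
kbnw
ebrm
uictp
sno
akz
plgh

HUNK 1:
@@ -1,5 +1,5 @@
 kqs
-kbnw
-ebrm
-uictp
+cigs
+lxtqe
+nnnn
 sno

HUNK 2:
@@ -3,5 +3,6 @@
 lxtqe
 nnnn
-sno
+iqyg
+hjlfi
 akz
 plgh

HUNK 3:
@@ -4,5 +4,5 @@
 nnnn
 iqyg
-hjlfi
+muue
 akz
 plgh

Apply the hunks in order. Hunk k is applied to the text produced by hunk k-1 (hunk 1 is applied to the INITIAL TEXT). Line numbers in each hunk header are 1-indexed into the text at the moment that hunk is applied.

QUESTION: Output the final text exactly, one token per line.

Hunk 1: at line 1 remove [kbnw,ebrm,uictp] add [cigs,lxtqe,nnnn] -> 7 lines: kqs cigs lxtqe nnnn sno akz plgh
Hunk 2: at line 3 remove [sno] add [iqyg,hjlfi] -> 8 lines: kqs cigs lxtqe nnnn iqyg hjlfi akz plgh
Hunk 3: at line 4 remove [hjlfi] add [muue] -> 8 lines: kqs cigs lxtqe nnnn iqyg muue akz plgh

Answer: kqs
cigs
lxtqe
nnnn
iqyg
muue
akz
plgh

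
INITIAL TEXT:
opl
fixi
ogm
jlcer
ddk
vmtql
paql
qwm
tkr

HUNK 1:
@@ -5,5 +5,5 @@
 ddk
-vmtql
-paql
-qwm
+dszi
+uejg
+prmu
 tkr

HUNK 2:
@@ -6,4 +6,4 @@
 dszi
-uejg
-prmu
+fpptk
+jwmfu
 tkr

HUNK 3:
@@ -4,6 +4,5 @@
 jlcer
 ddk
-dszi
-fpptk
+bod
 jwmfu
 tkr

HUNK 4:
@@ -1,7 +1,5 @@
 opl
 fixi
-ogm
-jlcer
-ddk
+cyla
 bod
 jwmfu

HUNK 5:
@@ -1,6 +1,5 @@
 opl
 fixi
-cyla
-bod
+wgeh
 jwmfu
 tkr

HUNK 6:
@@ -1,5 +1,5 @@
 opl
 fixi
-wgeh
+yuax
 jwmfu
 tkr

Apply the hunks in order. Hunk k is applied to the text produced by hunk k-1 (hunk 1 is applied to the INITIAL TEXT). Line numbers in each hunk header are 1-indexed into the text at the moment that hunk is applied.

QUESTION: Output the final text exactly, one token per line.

Answer: opl
fixi
yuax
jwmfu
tkr

Derivation:
Hunk 1: at line 5 remove [vmtql,paql,qwm] add [dszi,uejg,prmu] -> 9 lines: opl fixi ogm jlcer ddk dszi uejg prmu tkr
Hunk 2: at line 6 remove [uejg,prmu] add [fpptk,jwmfu] -> 9 lines: opl fixi ogm jlcer ddk dszi fpptk jwmfu tkr
Hunk 3: at line 4 remove [dszi,fpptk] add [bod] -> 8 lines: opl fixi ogm jlcer ddk bod jwmfu tkr
Hunk 4: at line 1 remove [ogm,jlcer,ddk] add [cyla] -> 6 lines: opl fixi cyla bod jwmfu tkr
Hunk 5: at line 1 remove [cyla,bod] add [wgeh] -> 5 lines: opl fixi wgeh jwmfu tkr
Hunk 6: at line 1 remove [wgeh] add [yuax] -> 5 lines: opl fixi yuax jwmfu tkr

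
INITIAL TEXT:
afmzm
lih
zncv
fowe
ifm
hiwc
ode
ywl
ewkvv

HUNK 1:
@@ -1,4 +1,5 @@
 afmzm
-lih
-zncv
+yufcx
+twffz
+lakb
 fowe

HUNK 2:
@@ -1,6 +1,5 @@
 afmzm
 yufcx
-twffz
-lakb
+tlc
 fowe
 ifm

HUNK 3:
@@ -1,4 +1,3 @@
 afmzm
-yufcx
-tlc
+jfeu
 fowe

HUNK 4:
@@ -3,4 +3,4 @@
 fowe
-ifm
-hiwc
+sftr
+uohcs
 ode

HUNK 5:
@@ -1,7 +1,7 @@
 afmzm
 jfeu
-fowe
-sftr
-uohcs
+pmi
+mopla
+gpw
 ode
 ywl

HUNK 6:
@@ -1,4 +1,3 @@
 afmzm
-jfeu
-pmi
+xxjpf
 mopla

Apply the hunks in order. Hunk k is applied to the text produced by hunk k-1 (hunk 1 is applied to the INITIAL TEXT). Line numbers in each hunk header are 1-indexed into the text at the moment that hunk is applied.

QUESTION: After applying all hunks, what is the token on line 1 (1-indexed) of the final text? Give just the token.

Hunk 1: at line 1 remove [lih,zncv] add [yufcx,twffz,lakb] -> 10 lines: afmzm yufcx twffz lakb fowe ifm hiwc ode ywl ewkvv
Hunk 2: at line 1 remove [twffz,lakb] add [tlc] -> 9 lines: afmzm yufcx tlc fowe ifm hiwc ode ywl ewkvv
Hunk 3: at line 1 remove [yufcx,tlc] add [jfeu] -> 8 lines: afmzm jfeu fowe ifm hiwc ode ywl ewkvv
Hunk 4: at line 3 remove [ifm,hiwc] add [sftr,uohcs] -> 8 lines: afmzm jfeu fowe sftr uohcs ode ywl ewkvv
Hunk 5: at line 1 remove [fowe,sftr,uohcs] add [pmi,mopla,gpw] -> 8 lines: afmzm jfeu pmi mopla gpw ode ywl ewkvv
Hunk 6: at line 1 remove [jfeu,pmi] add [xxjpf] -> 7 lines: afmzm xxjpf mopla gpw ode ywl ewkvv
Final line 1: afmzm

Answer: afmzm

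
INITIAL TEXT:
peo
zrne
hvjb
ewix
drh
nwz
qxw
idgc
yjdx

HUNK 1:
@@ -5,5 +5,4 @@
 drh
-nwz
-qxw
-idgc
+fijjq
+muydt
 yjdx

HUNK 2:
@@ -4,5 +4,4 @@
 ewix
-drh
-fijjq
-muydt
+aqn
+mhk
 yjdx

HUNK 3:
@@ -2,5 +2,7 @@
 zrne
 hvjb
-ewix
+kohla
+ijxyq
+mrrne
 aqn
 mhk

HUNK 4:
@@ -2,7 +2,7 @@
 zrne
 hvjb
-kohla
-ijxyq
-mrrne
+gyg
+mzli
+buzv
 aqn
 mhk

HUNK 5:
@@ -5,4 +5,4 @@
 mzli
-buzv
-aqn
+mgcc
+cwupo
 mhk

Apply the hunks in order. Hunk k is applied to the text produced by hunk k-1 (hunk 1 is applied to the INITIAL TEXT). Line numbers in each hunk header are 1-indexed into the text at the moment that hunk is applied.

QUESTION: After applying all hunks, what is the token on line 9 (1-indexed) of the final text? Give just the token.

Answer: yjdx

Derivation:
Hunk 1: at line 5 remove [nwz,qxw,idgc] add [fijjq,muydt] -> 8 lines: peo zrne hvjb ewix drh fijjq muydt yjdx
Hunk 2: at line 4 remove [drh,fijjq,muydt] add [aqn,mhk] -> 7 lines: peo zrne hvjb ewix aqn mhk yjdx
Hunk 3: at line 2 remove [ewix] add [kohla,ijxyq,mrrne] -> 9 lines: peo zrne hvjb kohla ijxyq mrrne aqn mhk yjdx
Hunk 4: at line 2 remove [kohla,ijxyq,mrrne] add [gyg,mzli,buzv] -> 9 lines: peo zrne hvjb gyg mzli buzv aqn mhk yjdx
Hunk 5: at line 5 remove [buzv,aqn] add [mgcc,cwupo] -> 9 lines: peo zrne hvjb gyg mzli mgcc cwupo mhk yjdx
Final line 9: yjdx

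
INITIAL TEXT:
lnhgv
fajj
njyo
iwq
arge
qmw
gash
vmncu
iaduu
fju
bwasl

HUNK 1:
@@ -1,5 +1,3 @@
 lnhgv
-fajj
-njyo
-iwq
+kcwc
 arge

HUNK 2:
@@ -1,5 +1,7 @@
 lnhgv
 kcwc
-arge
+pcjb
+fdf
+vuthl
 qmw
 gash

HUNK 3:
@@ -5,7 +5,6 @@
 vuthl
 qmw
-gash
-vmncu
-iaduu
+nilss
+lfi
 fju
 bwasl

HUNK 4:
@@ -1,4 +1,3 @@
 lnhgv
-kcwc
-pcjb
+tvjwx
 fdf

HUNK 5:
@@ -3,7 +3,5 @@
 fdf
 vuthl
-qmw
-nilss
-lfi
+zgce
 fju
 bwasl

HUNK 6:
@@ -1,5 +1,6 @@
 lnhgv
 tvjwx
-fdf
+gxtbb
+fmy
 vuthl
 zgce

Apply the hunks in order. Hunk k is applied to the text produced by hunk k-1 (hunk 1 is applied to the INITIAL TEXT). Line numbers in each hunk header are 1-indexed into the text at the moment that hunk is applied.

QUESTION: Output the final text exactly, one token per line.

Hunk 1: at line 1 remove [fajj,njyo,iwq] add [kcwc] -> 9 lines: lnhgv kcwc arge qmw gash vmncu iaduu fju bwasl
Hunk 2: at line 1 remove [arge] add [pcjb,fdf,vuthl] -> 11 lines: lnhgv kcwc pcjb fdf vuthl qmw gash vmncu iaduu fju bwasl
Hunk 3: at line 5 remove [gash,vmncu,iaduu] add [nilss,lfi] -> 10 lines: lnhgv kcwc pcjb fdf vuthl qmw nilss lfi fju bwasl
Hunk 4: at line 1 remove [kcwc,pcjb] add [tvjwx] -> 9 lines: lnhgv tvjwx fdf vuthl qmw nilss lfi fju bwasl
Hunk 5: at line 3 remove [qmw,nilss,lfi] add [zgce] -> 7 lines: lnhgv tvjwx fdf vuthl zgce fju bwasl
Hunk 6: at line 1 remove [fdf] add [gxtbb,fmy] -> 8 lines: lnhgv tvjwx gxtbb fmy vuthl zgce fju bwasl

Answer: lnhgv
tvjwx
gxtbb
fmy
vuthl
zgce
fju
bwasl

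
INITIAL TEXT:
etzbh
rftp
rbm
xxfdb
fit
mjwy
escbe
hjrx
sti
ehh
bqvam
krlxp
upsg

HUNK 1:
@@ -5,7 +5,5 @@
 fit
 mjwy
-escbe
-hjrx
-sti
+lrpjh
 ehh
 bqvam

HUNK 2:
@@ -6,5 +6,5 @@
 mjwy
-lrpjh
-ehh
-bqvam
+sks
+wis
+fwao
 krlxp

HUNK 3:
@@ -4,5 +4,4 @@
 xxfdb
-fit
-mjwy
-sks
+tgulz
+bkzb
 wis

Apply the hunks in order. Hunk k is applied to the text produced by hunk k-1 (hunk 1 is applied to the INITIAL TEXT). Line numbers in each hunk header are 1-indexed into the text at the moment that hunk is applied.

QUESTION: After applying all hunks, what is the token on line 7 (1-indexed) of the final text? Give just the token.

Hunk 1: at line 5 remove [escbe,hjrx,sti] add [lrpjh] -> 11 lines: etzbh rftp rbm xxfdb fit mjwy lrpjh ehh bqvam krlxp upsg
Hunk 2: at line 6 remove [lrpjh,ehh,bqvam] add [sks,wis,fwao] -> 11 lines: etzbh rftp rbm xxfdb fit mjwy sks wis fwao krlxp upsg
Hunk 3: at line 4 remove [fit,mjwy,sks] add [tgulz,bkzb] -> 10 lines: etzbh rftp rbm xxfdb tgulz bkzb wis fwao krlxp upsg
Final line 7: wis

Answer: wis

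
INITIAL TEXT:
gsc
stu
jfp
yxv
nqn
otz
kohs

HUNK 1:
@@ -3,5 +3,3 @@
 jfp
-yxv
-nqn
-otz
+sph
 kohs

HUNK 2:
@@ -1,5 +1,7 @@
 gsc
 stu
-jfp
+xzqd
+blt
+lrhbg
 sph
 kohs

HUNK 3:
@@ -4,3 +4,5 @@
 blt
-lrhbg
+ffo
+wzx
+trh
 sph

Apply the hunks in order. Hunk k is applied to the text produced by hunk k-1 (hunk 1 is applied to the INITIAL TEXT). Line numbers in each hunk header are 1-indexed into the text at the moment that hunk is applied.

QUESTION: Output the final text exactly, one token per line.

Hunk 1: at line 3 remove [yxv,nqn,otz] add [sph] -> 5 lines: gsc stu jfp sph kohs
Hunk 2: at line 1 remove [jfp] add [xzqd,blt,lrhbg] -> 7 lines: gsc stu xzqd blt lrhbg sph kohs
Hunk 3: at line 4 remove [lrhbg] add [ffo,wzx,trh] -> 9 lines: gsc stu xzqd blt ffo wzx trh sph kohs

Answer: gsc
stu
xzqd
blt
ffo
wzx
trh
sph
kohs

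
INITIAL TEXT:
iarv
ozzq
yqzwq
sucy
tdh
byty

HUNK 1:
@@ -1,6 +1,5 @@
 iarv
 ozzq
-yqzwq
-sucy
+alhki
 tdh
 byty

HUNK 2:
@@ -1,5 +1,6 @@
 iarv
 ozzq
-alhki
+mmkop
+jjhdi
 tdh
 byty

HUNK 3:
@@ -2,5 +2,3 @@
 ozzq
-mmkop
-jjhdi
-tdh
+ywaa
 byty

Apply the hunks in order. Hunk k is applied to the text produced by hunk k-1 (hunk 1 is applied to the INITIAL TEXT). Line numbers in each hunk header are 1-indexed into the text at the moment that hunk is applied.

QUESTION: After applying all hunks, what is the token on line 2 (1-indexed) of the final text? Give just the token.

Answer: ozzq

Derivation:
Hunk 1: at line 1 remove [yqzwq,sucy] add [alhki] -> 5 lines: iarv ozzq alhki tdh byty
Hunk 2: at line 1 remove [alhki] add [mmkop,jjhdi] -> 6 lines: iarv ozzq mmkop jjhdi tdh byty
Hunk 3: at line 2 remove [mmkop,jjhdi,tdh] add [ywaa] -> 4 lines: iarv ozzq ywaa byty
Final line 2: ozzq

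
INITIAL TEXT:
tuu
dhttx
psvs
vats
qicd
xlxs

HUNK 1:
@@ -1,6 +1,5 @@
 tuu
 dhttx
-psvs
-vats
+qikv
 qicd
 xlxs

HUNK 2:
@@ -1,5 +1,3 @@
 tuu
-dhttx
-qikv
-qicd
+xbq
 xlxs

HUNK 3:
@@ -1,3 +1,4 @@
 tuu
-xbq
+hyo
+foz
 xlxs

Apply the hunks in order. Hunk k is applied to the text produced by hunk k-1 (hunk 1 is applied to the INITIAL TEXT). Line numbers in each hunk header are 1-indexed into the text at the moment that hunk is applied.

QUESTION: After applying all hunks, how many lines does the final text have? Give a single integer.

Answer: 4

Derivation:
Hunk 1: at line 1 remove [psvs,vats] add [qikv] -> 5 lines: tuu dhttx qikv qicd xlxs
Hunk 2: at line 1 remove [dhttx,qikv,qicd] add [xbq] -> 3 lines: tuu xbq xlxs
Hunk 3: at line 1 remove [xbq] add [hyo,foz] -> 4 lines: tuu hyo foz xlxs
Final line count: 4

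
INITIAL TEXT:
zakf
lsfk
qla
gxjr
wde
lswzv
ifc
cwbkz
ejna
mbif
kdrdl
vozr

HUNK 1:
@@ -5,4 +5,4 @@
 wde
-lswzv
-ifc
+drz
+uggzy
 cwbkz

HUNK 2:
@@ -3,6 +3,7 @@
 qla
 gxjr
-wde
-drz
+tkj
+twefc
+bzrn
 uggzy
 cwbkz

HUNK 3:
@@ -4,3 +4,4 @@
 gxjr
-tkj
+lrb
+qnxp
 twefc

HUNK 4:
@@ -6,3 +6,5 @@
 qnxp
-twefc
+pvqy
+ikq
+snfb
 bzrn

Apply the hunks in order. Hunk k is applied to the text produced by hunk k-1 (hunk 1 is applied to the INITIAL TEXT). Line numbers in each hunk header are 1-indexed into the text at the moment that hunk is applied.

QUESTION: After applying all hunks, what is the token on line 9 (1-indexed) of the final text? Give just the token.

Answer: snfb

Derivation:
Hunk 1: at line 5 remove [lswzv,ifc] add [drz,uggzy] -> 12 lines: zakf lsfk qla gxjr wde drz uggzy cwbkz ejna mbif kdrdl vozr
Hunk 2: at line 3 remove [wde,drz] add [tkj,twefc,bzrn] -> 13 lines: zakf lsfk qla gxjr tkj twefc bzrn uggzy cwbkz ejna mbif kdrdl vozr
Hunk 3: at line 4 remove [tkj] add [lrb,qnxp] -> 14 lines: zakf lsfk qla gxjr lrb qnxp twefc bzrn uggzy cwbkz ejna mbif kdrdl vozr
Hunk 4: at line 6 remove [twefc] add [pvqy,ikq,snfb] -> 16 lines: zakf lsfk qla gxjr lrb qnxp pvqy ikq snfb bzrn uggzy cwbkz ejna mbif kdrdl vozr
Final line 9: snfb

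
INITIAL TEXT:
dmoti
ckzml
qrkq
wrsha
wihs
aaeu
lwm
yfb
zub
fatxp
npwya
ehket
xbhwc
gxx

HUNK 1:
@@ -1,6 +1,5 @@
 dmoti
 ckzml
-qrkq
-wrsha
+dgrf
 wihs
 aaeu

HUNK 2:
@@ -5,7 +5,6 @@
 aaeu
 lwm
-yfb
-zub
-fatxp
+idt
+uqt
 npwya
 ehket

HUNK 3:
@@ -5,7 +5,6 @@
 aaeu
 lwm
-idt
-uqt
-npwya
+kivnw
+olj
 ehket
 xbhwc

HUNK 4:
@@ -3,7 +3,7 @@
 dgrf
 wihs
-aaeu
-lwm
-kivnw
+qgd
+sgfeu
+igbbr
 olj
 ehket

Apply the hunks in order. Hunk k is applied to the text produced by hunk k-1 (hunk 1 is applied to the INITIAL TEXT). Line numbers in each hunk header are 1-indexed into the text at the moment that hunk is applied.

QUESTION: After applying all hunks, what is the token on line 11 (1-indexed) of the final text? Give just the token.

Hunk 1: at line 1 remove [qrkq,wrsha] add [dgrf] -> 13 lines: dmoti ckzml dgrf wihs aaeu lwm yfb zub fatxp npwya ehket xbhwc gxx
Hunk 2: at line 5 remove [yfb,zub,fatxp] add [idt,uqt] -> 12 lines: dmoti ckzml dgrf wihs aaeu lwm idt uqt npwya ehket xbhwc gxx
Hunk 3: at line 5 remove [idt,uqt,npwya] add [kivnw,olj] -> 11 lines: dmoti ckzml dgrf wihs aaeu lwm kivnw olj ehket xbhwc gxx
Hunk 4: at line 3 remove [aaeu,lwm,kivnw] add [qgd,sgfeu,igbbr] -> 11 lines: dmoti ckzml dgrf wihs qgd sgfeu igbbr olj ehket xbhwc gxx
Final line 11: gxx

Answer: gxx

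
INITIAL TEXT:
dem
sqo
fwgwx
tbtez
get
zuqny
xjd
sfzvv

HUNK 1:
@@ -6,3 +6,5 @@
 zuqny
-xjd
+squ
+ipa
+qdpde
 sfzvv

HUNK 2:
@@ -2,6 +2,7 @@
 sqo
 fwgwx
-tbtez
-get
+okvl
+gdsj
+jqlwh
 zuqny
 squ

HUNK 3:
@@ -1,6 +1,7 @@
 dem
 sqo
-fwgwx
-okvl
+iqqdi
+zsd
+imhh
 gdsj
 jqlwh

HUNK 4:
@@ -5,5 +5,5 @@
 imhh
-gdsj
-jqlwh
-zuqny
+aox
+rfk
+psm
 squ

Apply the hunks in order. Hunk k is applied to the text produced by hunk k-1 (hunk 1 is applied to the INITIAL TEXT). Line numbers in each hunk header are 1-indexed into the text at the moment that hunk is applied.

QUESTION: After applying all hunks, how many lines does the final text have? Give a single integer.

Hunk 1: at line 6 remove [xjd] add [squ,ipa,qdpde] -> 10 lines: dem sqo fwgwx tbtez get zuqny squ ipa qdpde sfzvv
Hunk 2: at line 2 remove [tbtez,get] add [okvl,gdsj,jqlwh] -> 11 lines: dem sqo fwgwx okvl gdsj jqlwh zuqny squ ipa qdpde sfzvv
Hunk 3: at line 1 remove [fwgwx,okvl] add [iqqdi,zsd,imhh] -> 12 lines: dem sqo iqqdi zsd imhh gdsj jqlwh zuqny squ ipa qdpde sfzvv
Hunk 4: at line 5 remove [gdsj,jqlwh,zuqny] add [aox,rfk,psm] -> 12 lines: dem sqo iqqdi zsd imhh aox rfk psm squ ipa qdpde sfzvv
Final line count: 12

Answer: 12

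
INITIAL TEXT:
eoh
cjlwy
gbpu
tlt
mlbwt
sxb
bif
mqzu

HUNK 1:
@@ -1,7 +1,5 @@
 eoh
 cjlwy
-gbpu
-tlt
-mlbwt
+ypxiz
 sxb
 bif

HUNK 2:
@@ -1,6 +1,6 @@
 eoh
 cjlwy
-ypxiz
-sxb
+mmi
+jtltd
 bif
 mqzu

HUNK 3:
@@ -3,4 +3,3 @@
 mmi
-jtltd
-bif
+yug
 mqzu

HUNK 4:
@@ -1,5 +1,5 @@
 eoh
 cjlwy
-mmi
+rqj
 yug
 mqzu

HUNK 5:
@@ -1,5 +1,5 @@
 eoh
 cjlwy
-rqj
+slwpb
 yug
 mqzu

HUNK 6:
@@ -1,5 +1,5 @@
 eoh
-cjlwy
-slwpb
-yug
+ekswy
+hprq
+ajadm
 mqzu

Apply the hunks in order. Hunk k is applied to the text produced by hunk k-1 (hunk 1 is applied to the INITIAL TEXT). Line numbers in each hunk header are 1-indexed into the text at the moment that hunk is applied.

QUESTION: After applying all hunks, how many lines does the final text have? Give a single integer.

Hunk 1: at line 1 remove [gbpu,tlt,mlbwt] add [ypxiz] -> 6 lines: eoh cjlwy ypxiz sxb bif mqzu
Hunk 2: at line 1 remove [ypxiz,sxb] add [mmi,jtltd] -> 6 lines: eoh cjlwy mmi jtltd bif mqzu
Hunk 3: at line 3 remove [jtltd,bif] add [yug] -> 5 lines: eoh cjlwy mmi yug mqzu
Hunk 4: at line 1 remove [mmi] add [rqj] -> 5 lines: eoh cjlwy rqj yug mqzu
Hunk 5: at line 1 remove [rqj] add [slwpb] -> 5 lines: eoh cjlwy slwpb yug mqzu
Hunk 6: at line 1 remove [cjlwy,slwpb,yug] add [ekswy,hprq,ajadm] -> 5 lines: eoh ekswy hprq ajadm mqzu
Final line count: 5

Answer: 5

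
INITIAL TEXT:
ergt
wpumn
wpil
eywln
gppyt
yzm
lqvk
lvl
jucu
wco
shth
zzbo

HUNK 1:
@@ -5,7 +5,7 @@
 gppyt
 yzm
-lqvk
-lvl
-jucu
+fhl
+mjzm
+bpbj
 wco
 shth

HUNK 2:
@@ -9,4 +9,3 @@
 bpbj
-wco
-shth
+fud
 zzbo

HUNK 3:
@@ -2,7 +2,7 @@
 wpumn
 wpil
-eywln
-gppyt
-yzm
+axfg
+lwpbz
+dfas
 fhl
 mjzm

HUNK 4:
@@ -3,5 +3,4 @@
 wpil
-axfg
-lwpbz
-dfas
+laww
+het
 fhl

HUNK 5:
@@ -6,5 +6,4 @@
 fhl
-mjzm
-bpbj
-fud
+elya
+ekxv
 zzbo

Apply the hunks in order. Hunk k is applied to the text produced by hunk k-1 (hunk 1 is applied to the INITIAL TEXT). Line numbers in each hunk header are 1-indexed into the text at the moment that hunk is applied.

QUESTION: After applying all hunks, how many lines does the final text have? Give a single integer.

Answer: 9

Derivation:
Hunk 1: at line 5 remove [lqvk,lvl,jucu] add [fhl,mjzm,bpbj] -> 12 lines: ergt wpumn wpil eywln gppyt yzm fhl mjzm bpbj wco shth zzbo
Hunk 2: at line 9 remove [wco,shth] add [fud] -> 11 lines: ergt wpumn wpil eywln gppyt yzm fhl mjzm bpbj fud zzbo
Hunk 3: at line 2 remove [eywln,gppyt,yzm] add [axfg,lwpbz,dfas] -> 11 lines: ergt wpumn wpil axfg lwpbz dfas fhl mjzm bpbj fud zzbo
Hunk 4: at line 3 remove [axfg,lwpbz,dfas] add [laww,het] -> 10 lines: ergt wpumn wpil laww het fhl mjzm bpbj fud zzbo
Hunk 5: at line 6 remove [mjzm,bpbj,fud] add [elya,ekxv] -> 9 lines: ergt wpumn wpil laww het fhl elya ekxv zzbo
Final line count: 9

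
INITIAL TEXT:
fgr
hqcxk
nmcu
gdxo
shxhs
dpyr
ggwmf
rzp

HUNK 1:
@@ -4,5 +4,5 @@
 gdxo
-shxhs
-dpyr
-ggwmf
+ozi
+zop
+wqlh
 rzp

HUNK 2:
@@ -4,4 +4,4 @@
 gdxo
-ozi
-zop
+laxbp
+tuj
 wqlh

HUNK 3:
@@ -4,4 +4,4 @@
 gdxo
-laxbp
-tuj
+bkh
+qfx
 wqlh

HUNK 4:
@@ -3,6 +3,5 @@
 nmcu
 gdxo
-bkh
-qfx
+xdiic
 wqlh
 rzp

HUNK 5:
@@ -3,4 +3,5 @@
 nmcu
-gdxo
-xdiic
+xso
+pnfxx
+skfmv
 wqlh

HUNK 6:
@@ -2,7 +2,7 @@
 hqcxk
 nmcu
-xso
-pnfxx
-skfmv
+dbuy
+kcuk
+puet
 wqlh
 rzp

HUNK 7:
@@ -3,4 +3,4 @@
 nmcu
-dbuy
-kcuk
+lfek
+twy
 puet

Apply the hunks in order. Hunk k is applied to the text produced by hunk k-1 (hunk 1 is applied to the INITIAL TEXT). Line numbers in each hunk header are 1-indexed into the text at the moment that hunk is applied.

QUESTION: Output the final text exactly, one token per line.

Answer: fgr
hqcxk
nmcu
lfek
twy
puet
wqlh
rzp

Derivation:
Hunk 1: at line 4 remove [shxhs,dpyr,ggwmf] add [ozi,zop,wqlh] -> 8 lines: fgr hqcxk nmcu gdxo ozi zop wqlh rzp
Hunk 2: at line 4 remove [ozi,zop] add [laxbp,tuj] -> 8 lines: fgr hqcxk nmcu gdxo laxbp tuj wqlh rzp
Hunk 3: at line 4 remove [laxbp,tuj] add [bkh,qfx] -> 8 lines: fgr hqcxk nmcu gdxo bkh qfx wqlh rzp
Hunk 4: at line 3 remove [bkh,qfx] add [xdiic] -> 7 lines: fgr hqcxk nmcu gdxo xdiic wqlh rzp
Hunk 5: at line 3 remove [gdxo,xdiic] add [xso,pnfxx,skfmv] -> 8 lines: fgr hqcxk nmcu xso pnfxx skfmv wqlh rzp
Hunk 6: at line 2 remove [xso,pnfxx,skfmv] add [dbuy,kcuk,puet] -> 8 lines: fgr hqcxk nmcu dbuy kcuk puet wqlh rzp
Hunk 7: at line 3 remove [dbuy,kcuk] add [lfek,twy] -> 8 lines: fgr hqcxk nmcu lfek twy puet wqlh rzp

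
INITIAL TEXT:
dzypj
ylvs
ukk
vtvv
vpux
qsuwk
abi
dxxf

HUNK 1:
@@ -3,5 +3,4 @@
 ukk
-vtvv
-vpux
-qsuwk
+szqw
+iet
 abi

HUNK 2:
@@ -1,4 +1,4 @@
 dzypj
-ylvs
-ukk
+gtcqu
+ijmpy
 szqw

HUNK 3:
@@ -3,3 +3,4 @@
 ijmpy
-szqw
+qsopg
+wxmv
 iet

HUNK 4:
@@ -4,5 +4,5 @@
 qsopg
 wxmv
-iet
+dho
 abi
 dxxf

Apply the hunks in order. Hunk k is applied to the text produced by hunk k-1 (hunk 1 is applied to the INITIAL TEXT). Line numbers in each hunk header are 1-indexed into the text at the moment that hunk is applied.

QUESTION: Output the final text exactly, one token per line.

Answer: dzypj
gtcqu
ijmpy
qsopg
wxmv
dho
abi
dxxf

Derivation:
Hunk 1: at line 3 remove [vtvv,vpux,qsuwk] add [szqw,iet] -> 7 lines: dzypj ylvs ukk szqw iet abi dxxf
Hunk 2: at line 1 remove [ylvs,ukk] add [gtcqu,ijmpy] -> 7 lines: dzypj gtcqu ijmpy szqw iet abi dxxf
Hunk 3: at line 3 remove [szqw] add [qsopg,wxmv] -> 8 lines: dzypj gtcqu ijmpy qsopg wxmv iet abi dxxf
Hunk 4: at line 4 remove [iet] add [dho] -> 8 lines: dzypj gtcqu ijmpy qsopg wxmv dho abi dxxf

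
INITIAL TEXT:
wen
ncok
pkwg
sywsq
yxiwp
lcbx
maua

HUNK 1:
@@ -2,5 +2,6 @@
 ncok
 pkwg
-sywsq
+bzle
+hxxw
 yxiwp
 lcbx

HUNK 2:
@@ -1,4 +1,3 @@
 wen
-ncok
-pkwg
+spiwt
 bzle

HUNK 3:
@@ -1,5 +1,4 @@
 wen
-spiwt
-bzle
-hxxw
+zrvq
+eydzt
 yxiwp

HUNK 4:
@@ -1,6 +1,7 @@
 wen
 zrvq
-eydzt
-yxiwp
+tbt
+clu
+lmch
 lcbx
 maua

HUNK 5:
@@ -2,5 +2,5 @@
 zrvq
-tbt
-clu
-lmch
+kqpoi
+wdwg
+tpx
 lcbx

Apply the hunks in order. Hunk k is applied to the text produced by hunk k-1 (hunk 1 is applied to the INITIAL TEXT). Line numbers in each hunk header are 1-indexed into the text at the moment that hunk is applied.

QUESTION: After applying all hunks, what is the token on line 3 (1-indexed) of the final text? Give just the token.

Answer: kqpoi

Derivation:
Hunk 1: at line 2 remove [sywsq] add [bzle,hxxw] -> 8 lines: wen ncok pkwg bzle hxxw yxiwp lcbx maua
Hunk 2: at line 1 remove [ncok,pkwg] add [spiwt] -> 7 lines: wen spiwt bzle hxxw yxiwp lcbx maua
Hunk 3: at line 1 remove [spiwt,bzle,hxxw] add [zrvq,eydzt] -> 6 lines: wen zrvq eydzt yxiwp lcbx maua
Hunk 4: at line 1 remove [eydzt,yxiwp] add [tbt,clu,lmch] -> 7 lines: wen zrvq tbt clu lmch lcbx maua
Hunk 5: at line 2 remove [tbt,clu,lmch] add [kqpoi,wdwg,tpx] -> 7 lines: wen zrvq kqpoi wdwg tpx lcbx maua
Final line 3: kqpoi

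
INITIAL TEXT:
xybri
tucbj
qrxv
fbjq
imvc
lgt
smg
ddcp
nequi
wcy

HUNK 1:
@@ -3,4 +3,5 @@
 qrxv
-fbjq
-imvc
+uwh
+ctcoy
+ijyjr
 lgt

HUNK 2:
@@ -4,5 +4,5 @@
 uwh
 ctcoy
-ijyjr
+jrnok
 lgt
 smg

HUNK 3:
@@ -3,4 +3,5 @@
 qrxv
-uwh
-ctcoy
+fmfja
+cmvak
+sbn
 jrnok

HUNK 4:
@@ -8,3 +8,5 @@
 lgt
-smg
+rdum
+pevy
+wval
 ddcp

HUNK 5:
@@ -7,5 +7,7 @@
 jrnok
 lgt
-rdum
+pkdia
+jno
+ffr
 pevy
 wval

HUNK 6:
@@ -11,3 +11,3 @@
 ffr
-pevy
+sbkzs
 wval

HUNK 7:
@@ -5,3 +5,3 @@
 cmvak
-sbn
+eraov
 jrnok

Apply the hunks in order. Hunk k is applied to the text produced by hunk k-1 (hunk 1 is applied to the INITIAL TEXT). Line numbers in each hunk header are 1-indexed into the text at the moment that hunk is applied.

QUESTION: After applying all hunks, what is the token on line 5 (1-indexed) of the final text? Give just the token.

Answer: cmvak

Derivation:
Hunk 1: at line 3 remove [fbjq,imvc] add [uwh,ctcoy,ijyjr] -> 11 lines: xybri tucbj qrxv uwh ctcoy ijyjr lgt smg ddcp nequi wcy
Hunk 2: at line 4 remove [ijyjr] add [jrnok] -> 11 lines: xybri tucbj qrxv uwh ctcoy jrnok lgt smg ddcp nequi wcy
Hunk 3: at line 3 remove [uwh,ctcoy] add [fmfja,cmvak,sbn] -> 12 lines: xybri tucbj qrxv fmfja cmvak sbn jrnok lgt smg ddcp nequi wcy
Hunk 4: at line 8 remove [smg] add [rdum,pevy,wval] -> 14 lines: xybri tucbj qrxv fmfja cmvak sbn jrnok lgt rdum pevy wval ddcp nequi wcy
Hunk 5: at line 7 remove [rdum] add [pkdia,jno,ffr] -> 16 lines: xybri tucbj qrxv fmfja cmvak sbn jrnok lgt pkdia jno ffr pevy wval ddcp nequi wcy
Hunk 6: at line 11 remove [pevy] add [sbkzs] -> 16 lines: xybri tucbj qrxv fmfja cmvak sbn jrnok lgt pkdia jno ffr sbkzs wval ddcp nequi wcy
Hunk 7: at line 5 remove [sbn] add [eraov] -> 16 lines: xybri tucbj qrxv fmfja cmvak eraov jrnok lgt pkdia jno ffr sbkzs wval ddcp nequi wcy
Final line 5: cmvak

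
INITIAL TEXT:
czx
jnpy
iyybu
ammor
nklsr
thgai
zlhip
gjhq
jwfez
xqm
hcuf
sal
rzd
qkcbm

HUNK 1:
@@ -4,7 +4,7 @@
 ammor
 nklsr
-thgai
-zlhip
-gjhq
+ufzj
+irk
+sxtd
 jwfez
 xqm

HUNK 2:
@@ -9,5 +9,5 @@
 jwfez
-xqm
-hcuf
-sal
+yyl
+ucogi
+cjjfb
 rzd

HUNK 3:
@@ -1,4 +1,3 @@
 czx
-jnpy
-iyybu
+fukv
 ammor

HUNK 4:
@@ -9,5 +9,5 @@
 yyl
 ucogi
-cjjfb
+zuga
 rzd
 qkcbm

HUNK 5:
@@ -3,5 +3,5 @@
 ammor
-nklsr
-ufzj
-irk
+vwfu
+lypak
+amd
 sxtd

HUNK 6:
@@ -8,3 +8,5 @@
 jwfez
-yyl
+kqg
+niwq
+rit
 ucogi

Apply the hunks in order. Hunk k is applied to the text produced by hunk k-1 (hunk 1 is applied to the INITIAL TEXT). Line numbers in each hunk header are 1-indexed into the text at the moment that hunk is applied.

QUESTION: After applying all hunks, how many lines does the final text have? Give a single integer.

Hunk 1: at line 4 remove [thgai,zlhip,gjhq] add [ufzj,irk,sxtd] -> 14 lines: czx jnpy iyybu ammor nklsr ufzj irk sxtd jwfez xqm hcuf sal rzd qkcbm
Hunk 2: at line 9 remove [xqm,hcuf,sal] add [yyl,ucogi,cjjfb] -> 14 lines: czx jnpy iyybu ammor nklsr ufzj irk sxtd jwfez yyl ucogi cjjfb rzd qkcbm
Hunk 3: at line 1 remove [jnpy,iyybu] add [fukv] -> 13 lines: czx fukv ammor nklsr ufzj irk sxtd jwfez yyl ucogi cjjfb rzd qkcbm
Hunk 4: at line 9 remove [cjjfb] add [zuga] -> 13 lines: czx fukv ammor nklsr ufzj irk sxtd jwfez yyl ucogi zuga rzd qkcbm
Hunk 5: at line 3 remove [nklsr,ufzj,irk] add [vwfu,lypak,amd] -> 13 lines: czx fukv ammor vwfu lypak amd sxtd jwfez yyl ucogi zuga rzd qkcbm
Hunk 6: at line 8 remove [yyl] add [kqg,niwq,rit] -> 15 lines: czx fukv ammor vwfu lypak amd sxtd jwfez kqg niwq rit ucogi zuga rzd qkcbm
Final line count: 15

Answer: 15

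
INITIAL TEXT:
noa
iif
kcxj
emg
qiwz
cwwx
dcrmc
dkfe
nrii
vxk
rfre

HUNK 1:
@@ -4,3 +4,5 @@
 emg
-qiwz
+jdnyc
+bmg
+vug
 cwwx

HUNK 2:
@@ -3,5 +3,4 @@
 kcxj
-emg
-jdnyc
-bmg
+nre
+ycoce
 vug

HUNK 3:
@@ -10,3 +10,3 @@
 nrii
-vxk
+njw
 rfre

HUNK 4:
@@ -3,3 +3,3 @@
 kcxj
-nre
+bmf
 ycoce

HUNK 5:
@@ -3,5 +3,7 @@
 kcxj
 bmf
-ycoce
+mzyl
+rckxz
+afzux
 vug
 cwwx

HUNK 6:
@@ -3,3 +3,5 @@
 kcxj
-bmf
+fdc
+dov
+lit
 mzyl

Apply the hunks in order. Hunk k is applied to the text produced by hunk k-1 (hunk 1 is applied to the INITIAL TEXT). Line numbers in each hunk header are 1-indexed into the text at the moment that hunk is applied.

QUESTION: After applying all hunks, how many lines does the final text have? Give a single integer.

Answer: 16

Derivation:
Hunk 1: at line 4 remove [qiwz] add [jdnyc,bmg,vug] -> 13 lines: noa iif kcxj emg jdnyc bmg vug cwwx dcrmc dkfe nrii vxk rfre
Hunk 2: at line 3 remove [emg,jdnyc,bmg] add [nre,ycoce] -> 12 lines: noa iif kcxj nre ycoce vug cwwx dcrmc dkfe nrii vxk rfre
Hunk 3: at line 10 remove [vxk] add [njw] -> 12 lines: noa iif kcxj nre ycoce vug cwwx dcrmc dkfe nrii njw rfre
Hunk 4: at line 3 remove [nre] add [bmf] -> 12 lines: noa iif kcxj bmf ycoce vug cwwx dcrmc dkfe nrii njw rfre
Hunk 5: at line 3 remove [ycoce] add [mzyl,rckxz,afzux] -> 14 lines: noa iif kcxj bmf mzyl rckxz afzux vug cwwx dcrmc dkfe nrii njw rfre
Hunk 6: at line 3 remove [bmf] add [fdc,dov,lit] -> 16 lines: noa iif kcxj fdc dov lit mzyl rckxz afzux vug cwwx dcrmc dkfe nrii njw rfre
Final line count: 16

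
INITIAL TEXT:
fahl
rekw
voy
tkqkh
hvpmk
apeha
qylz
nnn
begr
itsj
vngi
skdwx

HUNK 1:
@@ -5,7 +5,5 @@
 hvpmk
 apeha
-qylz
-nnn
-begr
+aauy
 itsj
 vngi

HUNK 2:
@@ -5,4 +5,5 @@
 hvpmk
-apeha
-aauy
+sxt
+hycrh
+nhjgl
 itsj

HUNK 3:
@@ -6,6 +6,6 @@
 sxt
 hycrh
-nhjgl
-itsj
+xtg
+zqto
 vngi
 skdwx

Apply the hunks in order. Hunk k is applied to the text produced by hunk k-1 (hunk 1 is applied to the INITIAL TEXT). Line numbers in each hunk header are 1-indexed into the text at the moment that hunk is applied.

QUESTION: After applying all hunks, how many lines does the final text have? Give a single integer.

Hunk 1: at line 5 remove [qylz,nnn,begr] add [aauy] -> 10 lines: fahl rekw voy tkqkh hvpmk apeha aauy itsj vngi skdwx
Hunk 2: at line 5 remove [apeha,aauy] add [sxt,hycrh,nhjgl] -> 11 lines: fahl rekw voy tkqkh hvpmk sxt hycrh nhjgl itsj vngi skdwx
Hunk 3: at line 6 remove [nhjgl,itsj] add [xtg,zqto] -> 11 lines: fahl rekw voy tkqkh hvpmk sxt hycrh xtg zqto vngi skdwx
Final line count: 11

Answer: 11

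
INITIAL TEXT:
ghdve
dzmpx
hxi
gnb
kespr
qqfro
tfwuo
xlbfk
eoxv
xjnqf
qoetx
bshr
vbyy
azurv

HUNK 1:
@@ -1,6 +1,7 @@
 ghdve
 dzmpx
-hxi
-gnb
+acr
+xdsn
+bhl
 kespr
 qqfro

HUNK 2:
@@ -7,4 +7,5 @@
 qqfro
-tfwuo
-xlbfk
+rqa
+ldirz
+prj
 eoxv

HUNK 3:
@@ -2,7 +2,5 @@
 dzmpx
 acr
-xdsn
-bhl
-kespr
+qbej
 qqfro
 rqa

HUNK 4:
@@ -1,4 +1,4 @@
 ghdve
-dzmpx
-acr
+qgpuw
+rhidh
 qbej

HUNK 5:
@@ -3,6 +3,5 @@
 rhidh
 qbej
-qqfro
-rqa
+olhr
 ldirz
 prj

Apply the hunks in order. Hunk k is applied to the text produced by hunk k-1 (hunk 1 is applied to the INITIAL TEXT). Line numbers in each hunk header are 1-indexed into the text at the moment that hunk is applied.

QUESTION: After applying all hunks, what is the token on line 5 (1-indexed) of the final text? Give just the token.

Answer: olhr

Derivation:
Hunk 1: at line 1 remove [hxi,gnb] add [acr,xdsn,bhl] -> 15 lines: ghdve dzmpx acr xdsn bhl kespr qqfro tfwuo xlbfk eoxv xjnqf qoetx bshr vbyy azurv
Hunk 2: at line 7 remove [tfwuo,xlbfk] add [rqa,ldirz,prj] -> 16 lines: ghdve dzmpx acr xdsn bhl kespr qqfro rqa ldirz prj eoxv xjnqf qoetx bshr vbyy azurv
Hunk 3: at line 2 remove [xdsn,bhl,kespr] add [qbej] -> 14 lines: ghdve dzmpx acr qbej qqfro rqa ldirz prj eoxv xjnqf qoetx bshr vbyy azurv
Hunk 4: at line 1 remove [dzmpx,acr] add [qgpuw,rhidh] -> 14 lines: ghdve qgpuw rhidh qbej qqfro rqa ldirz prj eoxv xjnqf qoetx bshr vbyy azurv
Hunk 5: at line 3 remove [qqfro,rqa] add [olhr] -> 13 lines: ghdve qgpuw rhidh qbej olhr ldirz prj eoxv xjnqf qoetx bshr vbyy azurv
Final line 5: olhr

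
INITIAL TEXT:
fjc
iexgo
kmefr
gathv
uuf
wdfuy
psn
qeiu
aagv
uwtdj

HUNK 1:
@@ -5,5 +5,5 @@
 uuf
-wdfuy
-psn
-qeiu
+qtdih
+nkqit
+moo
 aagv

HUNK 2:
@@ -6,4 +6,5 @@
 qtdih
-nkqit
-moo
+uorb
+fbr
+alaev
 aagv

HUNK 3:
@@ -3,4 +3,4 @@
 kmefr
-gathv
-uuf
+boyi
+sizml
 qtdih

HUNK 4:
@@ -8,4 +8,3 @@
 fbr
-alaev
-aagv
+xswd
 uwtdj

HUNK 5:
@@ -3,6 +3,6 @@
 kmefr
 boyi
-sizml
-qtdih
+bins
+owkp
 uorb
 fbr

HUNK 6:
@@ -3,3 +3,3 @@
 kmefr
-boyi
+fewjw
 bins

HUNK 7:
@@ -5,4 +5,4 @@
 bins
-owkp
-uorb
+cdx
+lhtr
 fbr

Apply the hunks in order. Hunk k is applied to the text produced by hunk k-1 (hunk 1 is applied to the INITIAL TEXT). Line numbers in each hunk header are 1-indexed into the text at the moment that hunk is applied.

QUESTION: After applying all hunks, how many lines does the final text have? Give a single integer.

Hunk 1: at line 5 remove [wdfuy,psn,qeiu] add [qtdih,nkqit,moo] -> 10 lines: fjc iexgo kmefr gathv uuf qtdih nkqit moo aagv uwtdj
Hunk 2: at line 6 remove [nkqit,moo] add [uorb,fbr,alaev] -> 11 lines: fjc iexgo kmefr gathv uuf qtdih uorb fbr alaev aagv uwtdj
Hunk 3: at line 3 remove [gathv,uuf] add [boyi,sizml] -> 11 lines: fjc iexgo kmefr boyi sizml qtdih uorb fbr alaev aagv uwtdj
Hunk 4: at line 8 remove [alaev,aagv] add [xswd] -> 10 lines: fjc iexgo kmefr boyi sizml qtdih uorb fbr xswd uwtdj
Hunk 5: at line 3 remove [sizml,qtdih] add [bins,owkp] -> 10 lines: fjc iexgo kmefr boyi bins owkp uorb fbr xswd uwtdj
Hunk 6: at line 3 remove [boyi] add [fewjw] -> 10 lines: fjc iexgo kmefr fewjw bins owkp uorb fbr xswd uwtdj
Hunk 7: at line 5 remove [owkp,uorb] add [cdx,lhtr] -> 10 lines: fjc iexgo kmefr fewjw bins cdx lhtr fbr xswd uwtdj
Final line count: 10

Answer: 10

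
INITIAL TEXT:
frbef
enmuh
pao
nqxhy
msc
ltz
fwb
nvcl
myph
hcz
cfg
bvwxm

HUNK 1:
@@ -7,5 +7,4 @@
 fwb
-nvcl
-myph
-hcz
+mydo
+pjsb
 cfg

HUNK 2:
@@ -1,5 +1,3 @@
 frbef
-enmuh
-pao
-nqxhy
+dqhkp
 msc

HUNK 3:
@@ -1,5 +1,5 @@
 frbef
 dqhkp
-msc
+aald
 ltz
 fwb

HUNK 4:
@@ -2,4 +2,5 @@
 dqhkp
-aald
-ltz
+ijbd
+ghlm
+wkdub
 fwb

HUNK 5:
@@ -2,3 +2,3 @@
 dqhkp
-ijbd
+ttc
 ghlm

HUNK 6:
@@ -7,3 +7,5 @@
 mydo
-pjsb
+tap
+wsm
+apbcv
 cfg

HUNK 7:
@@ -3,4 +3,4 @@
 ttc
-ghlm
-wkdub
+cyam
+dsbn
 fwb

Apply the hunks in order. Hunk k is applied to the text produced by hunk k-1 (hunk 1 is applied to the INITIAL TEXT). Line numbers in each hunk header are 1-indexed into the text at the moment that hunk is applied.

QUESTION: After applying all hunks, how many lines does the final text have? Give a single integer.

Hunk 1: at line 7 remove [nvcl,myph,hcz] add [mydo,pjsb] -> 11 lines: frbef enmuh pao nqxhy msc ltz fwb mydo pjsb cfg bvwxm
Hunk 2: at line 1 remove [enmuh,pao,nqxhy] add [dqhkp] -> 9 lines: frbef dqhkp msc ltz fwb mydo pjsb cfg bvwxm
Hunk 3: at line 1 remove [msc] add [aald] -> 9 lines: frbef dqhkp aald ltz fwb mydo pjsb cfg bvwxm
Hunk 4: at line 2 remove [aald,ltz] add [ijbd,ghlm,wkdub] -> 10 lines: frbef dqhkp ijbd ghlm wkdub fwb mydo pjsb cfg bvwxm
Hunk 5: at line 2 remove [ijbd] add [ttc] -> 10 lines: frbef dqhkp ttc ghlm wkdub fwb mydo pjsb cfg bvwxm
Hunk 6: at line 7 remove [pjsb] add [tap,wsm,apbcv] -> 12 lines: frbef dqhkp ttc ghlm wkdub fwb mydo tap wsm apbcv cfg bvwxm
Hunk 7: at line 3 remove [ghlm,wkdub] add [cyam,dsbn] -> 12 lines: frbef dqhkp ttc cyam dsbn fwb mydo tap wsm apbcv cfg bvwxm
Final line count: 12

Answer: 12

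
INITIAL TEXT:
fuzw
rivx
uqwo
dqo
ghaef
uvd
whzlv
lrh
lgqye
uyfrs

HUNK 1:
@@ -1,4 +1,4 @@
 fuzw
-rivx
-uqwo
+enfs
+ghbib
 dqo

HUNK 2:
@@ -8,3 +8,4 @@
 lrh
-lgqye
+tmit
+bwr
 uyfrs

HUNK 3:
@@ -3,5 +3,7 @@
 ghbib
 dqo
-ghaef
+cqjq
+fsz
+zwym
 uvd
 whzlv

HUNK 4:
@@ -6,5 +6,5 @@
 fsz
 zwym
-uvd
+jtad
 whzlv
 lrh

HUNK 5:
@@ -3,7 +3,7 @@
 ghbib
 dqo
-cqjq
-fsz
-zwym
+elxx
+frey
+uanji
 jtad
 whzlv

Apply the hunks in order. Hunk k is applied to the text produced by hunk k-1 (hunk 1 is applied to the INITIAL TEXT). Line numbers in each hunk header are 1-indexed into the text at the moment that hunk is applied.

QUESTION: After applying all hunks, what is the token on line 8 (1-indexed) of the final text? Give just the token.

Answer: jtad

Derivation:
Hunk 1: at line 1 remove [rivx,uqwo] add [enfs,ghbib] -> 10 lines: fuzw enfs ghbib dqo ghaef uvd whzlv lrh lgqye uyfrs
Hunk 2: at line 8 remove [lgqye] add [tmit,bwr] -> 11 lines: fuzw enfs ghbib dqo ghaef uvd whzlv lrh tmit bwr uyfrs
Hunk 3: at line 3 remove [ghaef] add [cqjq,fsz,zwym] -> 13 lines: fuzw enfs ghbib dqo cqjq fsz zwym uvd whzlv lrh tmit bwr uyfrs
Hunk 4: at line 6 remove [uvd] add [jtad] -> 13 lines: fuzw enfs ghbib dqo cqjq fsz zwym jtad whzlv lrh tmit bwr uyfrs
Hunk 5: at line 3 remove [cqjq,fsz,zwym] add [elxx,frey,uanji] -> 13 lines: fuzw enfs ghbib dqo elxx frey uanji jtad whzlv lrh tmit bwr uyfrs
Final line 8: jtad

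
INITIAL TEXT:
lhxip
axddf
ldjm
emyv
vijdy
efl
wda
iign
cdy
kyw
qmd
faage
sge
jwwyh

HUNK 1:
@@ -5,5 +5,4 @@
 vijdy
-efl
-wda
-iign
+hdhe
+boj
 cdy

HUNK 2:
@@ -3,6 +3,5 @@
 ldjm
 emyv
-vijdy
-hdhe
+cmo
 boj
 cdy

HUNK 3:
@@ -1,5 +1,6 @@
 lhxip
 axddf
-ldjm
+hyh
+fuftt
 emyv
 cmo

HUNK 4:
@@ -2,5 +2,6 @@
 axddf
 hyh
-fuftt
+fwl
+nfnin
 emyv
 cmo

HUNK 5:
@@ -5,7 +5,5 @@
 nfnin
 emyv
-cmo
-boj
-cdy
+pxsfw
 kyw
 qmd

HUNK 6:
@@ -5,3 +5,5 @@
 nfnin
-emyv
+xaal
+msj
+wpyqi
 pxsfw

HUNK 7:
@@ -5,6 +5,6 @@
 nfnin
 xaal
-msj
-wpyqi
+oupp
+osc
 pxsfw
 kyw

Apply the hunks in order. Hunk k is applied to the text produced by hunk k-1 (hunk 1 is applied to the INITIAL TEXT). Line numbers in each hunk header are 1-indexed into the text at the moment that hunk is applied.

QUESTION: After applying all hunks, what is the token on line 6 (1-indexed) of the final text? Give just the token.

Hunk 1: at line 5 remove [efl,wda,iign] add [hdhe,boj] -> 13 lines: lhxip axddf ldjm emyv vijdy hdhe boj cdy kyw qmd faage sge jwwyh
Hunk 2: at line 3 remove [vijdy,hdhe] add [cmo] -> 12 lines: lhxip axddf ldjm emyv cmo boj cdy kyw qmd faage sge jwwyh
Hunk 3: at line 1 remove [ldjm] add [hyh,fuftt] -> 13 lines: lhxip axddf hyh fuftt emyv cmo boj cdy kyw qmd faage sge jwwyh
Hunk 4: at line 2 remove [fuftt] add [fwl,nfnin] -> 14 lines: lhxip axddf hyh fwl nfnin emyv cmo boj cdy kyw qmd faage sge jwwyh
Hunk 5: at line 5 remove [cmo,boj,cdy] add [pxsfw] -> 12 lines: lhxip axddf hyh fwl nfnin emyv pxsfw kyw qmd faage sge jwwyh
Hunk 6: at line 5 remove [emyv] add [xaal,msj,wpyqi] -> 14 lines: lhxip axddf hyh fwl nfnin xaal msj wpyqi pxsfw kyw qmd faage sge jwwyh
Hunk 7: at line 5 remove [msj,wpyqi] add [oupp,osc] -> 14 lines: lhxip axddf hyh fwl nfnin xaal oupp osc pxsfw kyw qmd faage sge jwwyh
Final line 6: xaal

Answer: xaal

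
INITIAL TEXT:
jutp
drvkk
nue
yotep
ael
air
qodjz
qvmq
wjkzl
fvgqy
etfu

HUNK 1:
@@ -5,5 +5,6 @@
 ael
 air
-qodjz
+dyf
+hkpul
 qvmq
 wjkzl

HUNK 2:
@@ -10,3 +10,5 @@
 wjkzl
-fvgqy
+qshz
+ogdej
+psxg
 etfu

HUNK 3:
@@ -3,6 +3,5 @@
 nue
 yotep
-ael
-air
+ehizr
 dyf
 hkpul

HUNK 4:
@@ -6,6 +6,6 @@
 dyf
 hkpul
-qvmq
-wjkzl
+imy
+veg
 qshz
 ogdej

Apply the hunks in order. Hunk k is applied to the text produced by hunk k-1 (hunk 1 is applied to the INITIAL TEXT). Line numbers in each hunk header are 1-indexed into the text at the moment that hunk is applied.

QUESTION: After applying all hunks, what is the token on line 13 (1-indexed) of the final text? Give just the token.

Hunk 1: at line 5 remove [qodjz] add [dyf,hkpul] -> 12 lines: jutp drvkk nue yotep ael air dyf hkpul qvmq wjkzl fvgqy etfu
Hunk 2: at line 10 remove [fvgqy] add [qshz,ogdej,psxg] -> 14 lines: jutp drvkk nue yotep ael air dyf hkpul qvmq wjkzl qshz ogdej psxg etfu
Hunk 3: at line 3 remove [ael,air] add [ehizr] -> 13 lines: jutp drvkk nue yotep ehizr dyf hkpul qvmq wjkzl qshz ogdej psxg etfu
Hunk 4: at line 6 remove [qvmq,wjkzl] add [imy,veg] -> 13 lines: jutp drvkk nue yotep ehizr dyf hkpul imy veg qshz ogdej psxg etfu
Final line 13: etfu

Answer: etfu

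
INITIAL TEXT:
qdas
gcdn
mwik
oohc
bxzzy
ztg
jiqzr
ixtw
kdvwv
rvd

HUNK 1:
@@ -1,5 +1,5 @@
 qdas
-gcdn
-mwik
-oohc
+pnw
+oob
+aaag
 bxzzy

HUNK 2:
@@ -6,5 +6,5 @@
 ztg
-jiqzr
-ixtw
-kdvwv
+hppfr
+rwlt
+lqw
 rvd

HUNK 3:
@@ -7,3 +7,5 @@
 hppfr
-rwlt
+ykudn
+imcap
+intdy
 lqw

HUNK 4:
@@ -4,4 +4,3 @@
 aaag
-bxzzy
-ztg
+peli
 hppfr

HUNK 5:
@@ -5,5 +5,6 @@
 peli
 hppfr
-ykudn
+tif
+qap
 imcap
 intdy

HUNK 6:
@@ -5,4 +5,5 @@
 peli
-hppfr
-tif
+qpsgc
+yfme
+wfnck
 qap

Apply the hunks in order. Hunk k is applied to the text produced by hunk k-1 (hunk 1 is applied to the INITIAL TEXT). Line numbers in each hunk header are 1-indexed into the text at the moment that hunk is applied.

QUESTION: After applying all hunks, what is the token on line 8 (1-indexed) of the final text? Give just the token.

Hunk 1: at line 1 remove [gcdn,mwik,oohc] add [pnw,oob,aaag] -> 10 lines: qdas pnw oob aaag bxzzy ztg jiqzr ixtw kdvwv rvd
Hunk 2: at line 6 remove [jiqzr,ixtw,kdvwv] add [hppfr,rwlt,lqw] -> 10 lines: qdas pnw oob aaag bxzzy ztg hppfr rwlt lqw rvd
Hunk 3: at line 7 remove [rwlt] add [ykudn,imcap,intdy] -> 12 lines: qdas pnw oob aaag bxzzy ztg hppfr ykudn imcap intdy lqw rvd
Hunk 4: at line 4 remove [bxzzy,ztg] add [peli] -> 11 lines: qdas pnw oob aaag peli hppfr ykudn imcap intdy lqw rvd
Hunk 5: at line 5 remove [ykudn] add [tif,qap] -> 12 lines: qdas pnw oob aaag peli hppfr tif qap imcap intdy lqw rvd
Hunk 6: at line 5 remove [hppfr,tif] add [qpsgc,yfme,wfnck] -> 13 lines: qdas pnw oob aaag peli qpsgc yfme wfnck qap imcap intdy lqw rvd
Final line 8: wfnck

Answer: wfnck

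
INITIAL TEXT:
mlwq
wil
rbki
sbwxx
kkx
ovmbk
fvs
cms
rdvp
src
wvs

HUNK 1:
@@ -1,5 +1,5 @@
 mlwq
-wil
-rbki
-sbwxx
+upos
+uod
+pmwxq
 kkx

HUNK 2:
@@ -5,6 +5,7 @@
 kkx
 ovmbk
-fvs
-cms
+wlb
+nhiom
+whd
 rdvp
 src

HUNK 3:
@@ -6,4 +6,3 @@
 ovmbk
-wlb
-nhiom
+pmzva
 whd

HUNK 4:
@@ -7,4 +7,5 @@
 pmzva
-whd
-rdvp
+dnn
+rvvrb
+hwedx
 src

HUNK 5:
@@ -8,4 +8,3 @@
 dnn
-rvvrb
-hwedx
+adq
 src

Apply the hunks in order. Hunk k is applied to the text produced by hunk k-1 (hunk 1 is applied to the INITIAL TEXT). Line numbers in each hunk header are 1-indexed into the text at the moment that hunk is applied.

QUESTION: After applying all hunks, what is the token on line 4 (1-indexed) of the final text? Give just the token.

Hunk 1: at line 1 remove [wil,rbki,sbwxx] add [upos,uod,pmwxq] -> 11 lines: mlwq upos uod pmwxq kkx ovmbk fvs cms rdvp src wvs
Hunk 2: at line 5 remove [fvs,cms] add [wlb,nhiom,whd] -> 12 lines: mlwq upos uod pmwxq kkx ovmbk wlb nhiom whd rdvp src wvs
Hunk 3: at line 6 remove [wlb,nhiom] add [pmzva] -> 11 lines: mlwq upos uod pmwxq kkx ovmbk pmzva whd rdvp src wvs
Hunk 4: at line 7 remove [whd,rdvp] add [dnn,rvvrb,hwedx] -> 12 lines: mlwq upos uod pmwxq kkx ovmbk pmzva dnn rvvrb hwedx src wvs
Hunk 5: at line 8 remove [rvvrb,hwedx] add [adq] -> 11 lines: mlwq upos uod pmwxq kkx ovmbk pmzva dnn adq src wvs
Final line 4: pmwxq

Answer: pmwxq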